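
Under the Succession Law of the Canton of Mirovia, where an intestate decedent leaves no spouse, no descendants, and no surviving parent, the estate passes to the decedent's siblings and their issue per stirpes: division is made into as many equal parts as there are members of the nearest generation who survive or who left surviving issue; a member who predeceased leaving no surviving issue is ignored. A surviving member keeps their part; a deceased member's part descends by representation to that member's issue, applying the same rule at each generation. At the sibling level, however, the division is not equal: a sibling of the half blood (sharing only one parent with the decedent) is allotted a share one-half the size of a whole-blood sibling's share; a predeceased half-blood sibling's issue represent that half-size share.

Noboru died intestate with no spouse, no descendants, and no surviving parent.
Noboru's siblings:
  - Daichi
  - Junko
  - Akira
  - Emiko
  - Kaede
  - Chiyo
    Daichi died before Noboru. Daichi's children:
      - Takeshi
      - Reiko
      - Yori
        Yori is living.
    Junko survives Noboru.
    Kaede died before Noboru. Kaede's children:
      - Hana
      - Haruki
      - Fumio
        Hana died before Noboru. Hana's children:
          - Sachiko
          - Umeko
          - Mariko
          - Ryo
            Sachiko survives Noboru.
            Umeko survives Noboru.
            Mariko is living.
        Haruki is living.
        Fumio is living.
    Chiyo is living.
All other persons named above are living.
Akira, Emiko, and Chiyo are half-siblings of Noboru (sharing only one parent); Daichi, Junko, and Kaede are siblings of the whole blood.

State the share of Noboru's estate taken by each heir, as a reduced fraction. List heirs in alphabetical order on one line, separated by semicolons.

No spouse, descendants, or parent survives, so the estate passes to Noboru's siblings per stirpes.
Half-blood siblings count for one-half the weight of whole-blood siblings at the initial division.
Dividing 1 in proportion to weights (total weight 9/2): Daichi (weight 1) → 2/9; Junko (weight 1) → 2/9; Akira (weight 1/2) → 1/9; Emiko (weight 1/2) → 1/9; Kaede (weight 1) → 2/9; Chiyo (weight 1/2) → 1/9.
Daichi predeceased; the 2/9 allotted to Daichi's branch passes to Daichi's issue by representation.
The 2/9 is divided into 3 equal shares of 2/27 among Takeshi, Reiko, Yori.
Takeshi is living and takes 2/27.
Reiko is living and takes 2/27.
Yori is living and takes 2/27.
Junko is living and takes 2/9.
Akira is living and takes 1/9.
Emiko is living and takes 1/9.
Kaede predeceased; the 2/9 allotted to Kaede's branch passes to Kaede's issue by representation.
The 2/9 is divided into 3 equal shares of 2/27 among Hana, Haruki, Fumio.
Hana predeceased; the 2/27 allotted to Hana's branch passes to Hana's issue by representation.
The 2/27 is divided into 4 equal shares of 1/54 among Sachiko, Umeko, Mariko, Ryo.
Sachiko is living and takes 1/54.
Umeko is living and takes 1/54.
Mariko is living and takes 1/54.
Ryo is living and takes 1/54.
Haruki is living and takes 2/27.
Fumio is living and takes 2/27.
Chiyo is living and takes 1/9.

Akira 1/9; Chiyo 1/9; Emiko 1/9; Fumio 2/27; Haruki 2/27; Junko 2/9; Mariko 1/54; Reiko 2/27; Ryo 1/54; Sachiko 1/54; Takeshi 2/27; Umeko 1/54; Yori 2/27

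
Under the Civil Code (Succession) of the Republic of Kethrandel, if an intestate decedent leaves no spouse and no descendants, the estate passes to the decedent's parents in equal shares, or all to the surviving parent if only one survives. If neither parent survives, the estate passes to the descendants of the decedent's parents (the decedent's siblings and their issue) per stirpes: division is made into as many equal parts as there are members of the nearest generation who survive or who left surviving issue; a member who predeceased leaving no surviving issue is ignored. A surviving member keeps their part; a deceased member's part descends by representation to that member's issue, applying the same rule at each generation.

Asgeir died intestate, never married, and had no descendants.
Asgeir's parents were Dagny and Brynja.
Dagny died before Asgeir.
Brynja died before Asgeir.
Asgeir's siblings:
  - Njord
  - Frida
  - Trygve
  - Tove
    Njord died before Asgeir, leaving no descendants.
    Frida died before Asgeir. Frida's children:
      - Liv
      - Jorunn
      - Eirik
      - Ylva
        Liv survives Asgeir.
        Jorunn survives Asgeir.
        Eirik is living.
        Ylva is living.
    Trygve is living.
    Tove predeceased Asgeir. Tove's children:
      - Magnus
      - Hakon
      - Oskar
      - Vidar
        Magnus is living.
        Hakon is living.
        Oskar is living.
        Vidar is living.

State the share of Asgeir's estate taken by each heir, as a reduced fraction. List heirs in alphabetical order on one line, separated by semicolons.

Neither parent survives and there are no descendants, so the estate passes to Asgeir's siblings and their issue per stirpes.
Njord left no surviving issue, so that branch lapses and is disregarded.
The estate is divided into 3 equal shares of 1/3 among Frida, Trygve, Tove.
Frida predeceased; the 1/3 allotted to Frida's branch passes to Frida's issue by representation.
The 1/3 is divided into 4 equal shares of 1/12 among Liv, Jorunn, Eirik, Ylva.
Liv is living and takes 1/12.
Jorunn is living and takes 1/12.
Eirik is living and takes 1/12.
Ylva is living and takes 1/12.
Trygve is living and takes 1/3.
Tove predeceased; the 1/3 allotted to Tove's branch passes to Tove's issue by representation.
The 1/3 is divided into 4 equal shares of 1/12 among Magnus, Hakon, Oskar, Vidar.
Magnus is living and takes 1/12.
Hakon is living and takes 1/12.
Oskar is living and takes 1/12.
Vidar is living and takes 1/12.

Eirik 1/12; Hakon 1/12; Jorunn 1/12; Liv 1/12; Magnus 1/12; Oskar 1/12; Trygve 1/3; Vidar 1/12; Ylva 1/12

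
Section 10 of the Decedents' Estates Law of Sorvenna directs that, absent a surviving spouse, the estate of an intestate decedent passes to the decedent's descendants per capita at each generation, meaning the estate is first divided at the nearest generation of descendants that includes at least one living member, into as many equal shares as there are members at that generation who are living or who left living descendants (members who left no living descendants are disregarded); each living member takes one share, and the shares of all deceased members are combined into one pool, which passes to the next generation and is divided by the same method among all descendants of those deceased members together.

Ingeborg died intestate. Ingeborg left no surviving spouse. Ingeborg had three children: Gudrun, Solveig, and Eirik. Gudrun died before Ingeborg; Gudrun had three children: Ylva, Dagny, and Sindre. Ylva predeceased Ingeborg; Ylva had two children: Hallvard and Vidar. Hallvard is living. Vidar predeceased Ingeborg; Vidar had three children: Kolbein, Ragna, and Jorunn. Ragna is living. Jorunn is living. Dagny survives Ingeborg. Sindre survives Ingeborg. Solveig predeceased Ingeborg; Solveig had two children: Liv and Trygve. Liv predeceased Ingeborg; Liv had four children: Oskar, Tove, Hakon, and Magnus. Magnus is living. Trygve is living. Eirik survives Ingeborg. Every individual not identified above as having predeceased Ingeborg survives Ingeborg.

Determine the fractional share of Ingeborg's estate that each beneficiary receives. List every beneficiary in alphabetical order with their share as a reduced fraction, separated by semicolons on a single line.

Dagny 2/15; Eirik 1/3; Hakon 2/45; Hallvard 2/45; Jorunn 2/135; Kolbein 2/135; Magnus 2/45; Oskar 2/45; Ragna 2/135; Sindre 2/15; Tove 2/45; Trygve 2/15

There is no surviving spouse, so the entire estate passes to Ingeborg's descendants per capita at each generation.
At generation 1 (Gudrun, Solveig, Eirik) there are 3 shares of (1)/3 = 1/3 each.
Living: Eirik — each takes 1/3.
Deceased: Gudrun and Solveig. Their combined 2/3 is pooled and carried to generation 2.
At generation 2 (Ylva, Dagny, Sindre, Liv, Trygve) there are 5 shares of (2/3)/5 = 2/15 each.
Living: Dagny, Sindre, and Trygve — each takes 2/15.
Deceased: Ylva and Liv. Their combined 4/15 is pooled and carried to generation 3.
At generation 3 (Hallvard, Vidar, Oskar, Tove, Hakon, Magnus) there are 6 shares of (4/15)/6 = 2/45 each.
Living: Hallvard, Oskar, Tove, Hakon, and Magnus — each takes 2/45.
Deceased: Vidar. That 2/45 share is carried to generation 4.
At generation 4 (Kolbein, Ragna, Jorunn) there are 3 shares of (2/45)/3 = 2/135 each.
Living: Kolbein, Ragna, and Jorunn — each takes 2/135.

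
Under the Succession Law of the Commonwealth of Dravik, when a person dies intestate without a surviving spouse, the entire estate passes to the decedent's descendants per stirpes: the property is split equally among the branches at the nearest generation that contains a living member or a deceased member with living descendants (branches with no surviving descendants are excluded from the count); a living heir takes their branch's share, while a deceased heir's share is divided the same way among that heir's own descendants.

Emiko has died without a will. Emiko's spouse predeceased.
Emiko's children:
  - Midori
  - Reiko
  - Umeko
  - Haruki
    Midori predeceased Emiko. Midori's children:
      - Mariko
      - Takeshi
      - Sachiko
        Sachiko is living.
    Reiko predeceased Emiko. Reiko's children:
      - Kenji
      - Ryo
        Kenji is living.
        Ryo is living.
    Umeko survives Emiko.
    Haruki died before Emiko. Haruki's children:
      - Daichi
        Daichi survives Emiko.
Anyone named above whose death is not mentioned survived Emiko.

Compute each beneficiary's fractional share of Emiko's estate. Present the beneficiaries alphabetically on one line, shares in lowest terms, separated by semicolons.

There is no surviving spouse, so the entire estate passes to Emiko's descendants per stirpes.
The estate is divided into 4 equal shares of 1/4 among Midori, Reiko, Umeko, Haruki.
Midori predeceased; the 1/4 allotted to Midori's branch passes to Midori's issue by representation.
The 1/4 is divided into 3 equal shares of 1/12 among Mariko, Takeshi, Sachiko.
Mariko is living and takes 1/12.
Takeshi is living and takes 1/12.
Sachiko is living and takes 1/12.
Reiko predeceased; the 1/4 allotted to Reiko's branch passes to Reiko's issue by representation.
The 1/4 is divided into 2 equal shares of 1/8 among Kenji, Ryo.
Kenji is living and takes 1/8.
Ryo is living and takes 1/8.
Umeko is living and takes 1/4.
Haruki predeceased; the 1/4 allotted to Haruki's branch passes to Haruki's issue by representation.
Daichi is the sole taker at this level and receives the full 1/4.

Daichi 1/4; Kenji 1/8; Mariko 1/12; Ryo 1/8; Sachiko 1/12; Takeshi 1/12; Umeko 1/4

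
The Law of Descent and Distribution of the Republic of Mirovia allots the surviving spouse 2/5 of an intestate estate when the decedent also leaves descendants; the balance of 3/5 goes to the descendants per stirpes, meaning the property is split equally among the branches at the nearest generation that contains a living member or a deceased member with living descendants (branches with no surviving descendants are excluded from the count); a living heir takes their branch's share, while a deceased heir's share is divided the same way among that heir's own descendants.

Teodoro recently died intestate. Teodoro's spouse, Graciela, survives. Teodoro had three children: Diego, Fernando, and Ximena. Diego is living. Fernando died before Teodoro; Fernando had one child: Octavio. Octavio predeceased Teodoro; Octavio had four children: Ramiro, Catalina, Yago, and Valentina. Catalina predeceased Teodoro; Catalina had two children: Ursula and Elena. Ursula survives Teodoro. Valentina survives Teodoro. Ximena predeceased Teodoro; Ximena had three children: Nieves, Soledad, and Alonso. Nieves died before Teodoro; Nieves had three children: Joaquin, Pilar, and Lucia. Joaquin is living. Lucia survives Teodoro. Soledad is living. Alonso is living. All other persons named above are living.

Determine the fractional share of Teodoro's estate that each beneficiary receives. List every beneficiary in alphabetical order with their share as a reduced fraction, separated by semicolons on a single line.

Graciela, as surviving spouse, takes 2/5.
The remaining 3/5 passes to Teodoro's descendants per stirpes.
The 3/5 is divided into 3 equal shares of 1/5 among Diego, Fernando, Ximena.
Diego is living and takes 1/5.
Fernando predeceased; the 1/5 allotted to Fernando's branch passes to Fernando's issue by representation.
Octavio's line is the sole branch at this level, so the full 1/5 passes to Octavio's issue by representation.
The 1/5 is divided into 4 equal shares of 1/20 among Ramiro, Catalina, Yago, Valentina.
Ramiro is living and takes 1/20.
Catalina predeceased; the 1/20 allotted to Catalina's branch passes to Catalina's issue by representation.
The 1/20 is divided into 2 equal shares of 1/40 among Ursula, Elena.
Ursula is living and takes 1/40.
Elena is living and takes 1/40.
Yago is living and takes 1/20.
Valentina is living and takes 1/20.
Ximena predeceased; the 1/5 allotted to Ximena's branch passes to Ximena's issue by representation.
The 1/5 is divided into 3 equal shares of 1/15 among Nieves, Soledad, Alonso.
Nieves predeceased; the 1/15 allotted to Nieves's branch passes to Nieves's issue by representation.
The 1/15 is divided into 3 equal shares of 1/45 among Joaquin, Pilar, Lucia.
Joaquin is living and takes 1/45.
Pilar is living and takes 1/45.
Lucia is living and takes 1/45.
Soledad is living and takes 1/15.
Alonso is living and takes 1/15.

Alonso 1/15; Diego 1/5; Elena 1/40; Graciela 2/5; Joaquin 1/45; Lucia 1/45; Pilar 1/45; Ramiro 1/20; Soledad 1/15; Ursula 1/40; Valentina 1/20; Yago 1/20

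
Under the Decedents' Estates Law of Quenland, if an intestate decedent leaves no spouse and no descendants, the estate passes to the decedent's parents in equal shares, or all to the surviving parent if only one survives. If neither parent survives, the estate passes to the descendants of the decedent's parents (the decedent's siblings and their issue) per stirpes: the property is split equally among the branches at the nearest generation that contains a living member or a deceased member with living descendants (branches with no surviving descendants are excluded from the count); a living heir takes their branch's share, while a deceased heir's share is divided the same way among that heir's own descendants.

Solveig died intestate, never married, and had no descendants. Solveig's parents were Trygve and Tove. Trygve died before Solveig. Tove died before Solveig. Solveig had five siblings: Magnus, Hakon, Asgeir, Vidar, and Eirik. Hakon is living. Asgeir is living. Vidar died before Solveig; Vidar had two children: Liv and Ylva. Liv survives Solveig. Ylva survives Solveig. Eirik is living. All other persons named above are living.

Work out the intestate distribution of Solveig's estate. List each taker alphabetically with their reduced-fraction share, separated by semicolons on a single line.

Asgeir 1/5; Eirik 1/5; Hakon 1/5; Liv 1/10; Magnus 1/5; Ylva 1/10

Neither parent survives and there are no descendants, so the estate passes to Solveig's siblings and their issue per stirpes.
The estate is divided into 5 equal shares of 1/5 among Magnus, Hakon, Asgeir, Vidar, Eirik.
Magnus is living and takes 1/5.
Hakon is living and takes 1/5.
Asgeir is living and takes 1/5.
Vidar predeceased; the 1/5 allotted to Vidar's branch passes to Vidar's issue by representation.
The 1/5 is divided into 2 equal shares of 1/10 among Liv, Ylva.
Liv is living and takes 1/10.
Ylva is living and takes 1/10.
Eirik is living and takes 1/5.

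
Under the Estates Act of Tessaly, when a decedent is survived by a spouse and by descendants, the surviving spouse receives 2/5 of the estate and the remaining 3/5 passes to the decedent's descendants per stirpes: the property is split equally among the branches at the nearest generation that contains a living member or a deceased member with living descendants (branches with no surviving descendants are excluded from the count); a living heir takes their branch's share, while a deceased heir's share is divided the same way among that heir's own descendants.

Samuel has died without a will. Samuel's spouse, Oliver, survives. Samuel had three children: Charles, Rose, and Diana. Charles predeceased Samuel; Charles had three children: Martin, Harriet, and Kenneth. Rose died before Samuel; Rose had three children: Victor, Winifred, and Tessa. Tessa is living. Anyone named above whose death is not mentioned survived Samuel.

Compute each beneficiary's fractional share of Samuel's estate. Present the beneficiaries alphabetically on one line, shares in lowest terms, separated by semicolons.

Diana 1/5; Harriet 1/15; Kenneth 1/15; Martin 1/15; Oliver 2/5; Tessa 1/15; Victor 1/15; Winifred 1/15

Oliver, as surviving spouse, takes 2/5.
The remaining 3/5 passes to Samuel's descendants per stirpes.
The 3/5 is divided into 3 equal shares of 1/5 among Charles, Rose, Diana.
Charles predeceased; the 1/5 allotted to Charles's branch passes to Charles's issue by representation.
The 1/5 is divided into 3 equal shares of 1/15 among Martin, Harriet, Kenneth.
Martin is living and takes 1/15.
Harriet is living and takes 1/15.
Kenneth is living and takes 1/15.
Rose predeceased; the 1/5 allotted to Rose's branch passes to Rose's issue by representation.
The 1/5 is divided into 3 equal shares of 1/15 among Victor, Winifred, Tessa.
Victor is living and takes 1/15.
Winifred is living and takes 1/15.
Tessa is living and takes 1/15.
Diana is living and takes 1/5.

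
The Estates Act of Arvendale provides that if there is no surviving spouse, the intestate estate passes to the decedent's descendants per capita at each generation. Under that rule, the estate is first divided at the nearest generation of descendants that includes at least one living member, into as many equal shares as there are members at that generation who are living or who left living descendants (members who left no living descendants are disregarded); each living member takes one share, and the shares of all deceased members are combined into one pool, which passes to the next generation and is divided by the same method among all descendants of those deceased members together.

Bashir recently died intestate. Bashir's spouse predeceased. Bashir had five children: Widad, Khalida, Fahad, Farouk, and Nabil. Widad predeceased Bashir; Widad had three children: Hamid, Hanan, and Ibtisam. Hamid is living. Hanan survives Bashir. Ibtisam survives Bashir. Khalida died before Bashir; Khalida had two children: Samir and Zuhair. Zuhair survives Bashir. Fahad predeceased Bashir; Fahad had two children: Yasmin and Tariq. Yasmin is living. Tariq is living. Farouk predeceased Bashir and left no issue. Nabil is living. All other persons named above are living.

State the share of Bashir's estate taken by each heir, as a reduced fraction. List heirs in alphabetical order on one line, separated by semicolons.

Hamid 3/28; Hanan 3/28; Ibtisam 3/28; Nabil 1/4; Samir 3/28; Tariq 3/28; Yasmin 3/28; Zuhair 3/28

There is no surviving spouse, so the entire estate passes to Bashir's descendants per capita at each generation.
At generation 1 (Widad, Khalida, Fahad, Nabil) there are 4 shares of (1)/4 = 1/4 each.
Living: Nabil — each takes 1/4.
Deceased: Widad, Khalida, and Fahad. Their combined 3/4 is pooled and carried to generation 2.
At generation 2 (Hamid, Hanan, Ibtisam, Samir, Zuhair, Yasmin, Tariq) there are 7 shares of (3/4)/7 = 3/28 each.
Living: Hamid, Hanan, Ibtisam, Samir, Zuhair, Yasmin, and Tariq — each takes 3/28.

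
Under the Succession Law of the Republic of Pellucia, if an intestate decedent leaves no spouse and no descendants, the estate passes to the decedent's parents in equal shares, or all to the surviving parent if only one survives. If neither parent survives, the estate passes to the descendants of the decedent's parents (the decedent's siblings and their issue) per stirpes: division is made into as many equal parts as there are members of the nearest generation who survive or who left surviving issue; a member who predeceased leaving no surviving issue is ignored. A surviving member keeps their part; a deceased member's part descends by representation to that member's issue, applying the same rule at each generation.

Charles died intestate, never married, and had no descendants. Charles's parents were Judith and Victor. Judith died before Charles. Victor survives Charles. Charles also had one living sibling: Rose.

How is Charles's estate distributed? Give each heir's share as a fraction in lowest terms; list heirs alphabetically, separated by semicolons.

Only one parent, Victor, survives, so Victor takes the entire estate. The siblings take nothing because a surviving parent has priority.

Victor 1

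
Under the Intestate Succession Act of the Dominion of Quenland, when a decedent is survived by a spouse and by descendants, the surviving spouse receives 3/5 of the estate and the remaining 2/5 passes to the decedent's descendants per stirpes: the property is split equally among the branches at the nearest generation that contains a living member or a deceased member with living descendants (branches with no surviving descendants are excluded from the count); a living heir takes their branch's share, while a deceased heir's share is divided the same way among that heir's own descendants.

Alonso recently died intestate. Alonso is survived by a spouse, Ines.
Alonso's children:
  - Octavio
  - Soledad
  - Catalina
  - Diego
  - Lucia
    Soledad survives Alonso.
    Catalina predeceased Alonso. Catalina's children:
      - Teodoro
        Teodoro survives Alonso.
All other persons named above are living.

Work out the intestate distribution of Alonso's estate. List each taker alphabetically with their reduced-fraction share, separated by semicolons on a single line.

Ines, as surviving spouse, takes 3/5.
The remaining 2/5 passes to Alonso's descendants per stirpes.
The 2/5 is divided into 5 equal shares of 2/25 among Octavio, Soledad, Catalina, Diego, Lucia.
Octavio is living and takes 2/25.
Soledad is living and takes 2/25.
Catalina predeceased; the 2/25 allotted to Catalina's branch passes to Catalina's issue by representation.
Teodoro is the sole taker at this level and receives the full 2/25.
Diego is living and takes 2/25.
Lucia is living and takes 2/25.

Diego 2/25; Ines 3/5; Lucia 2/25; Octavio 2/25; Soledad 2/25; Teodoro 2/25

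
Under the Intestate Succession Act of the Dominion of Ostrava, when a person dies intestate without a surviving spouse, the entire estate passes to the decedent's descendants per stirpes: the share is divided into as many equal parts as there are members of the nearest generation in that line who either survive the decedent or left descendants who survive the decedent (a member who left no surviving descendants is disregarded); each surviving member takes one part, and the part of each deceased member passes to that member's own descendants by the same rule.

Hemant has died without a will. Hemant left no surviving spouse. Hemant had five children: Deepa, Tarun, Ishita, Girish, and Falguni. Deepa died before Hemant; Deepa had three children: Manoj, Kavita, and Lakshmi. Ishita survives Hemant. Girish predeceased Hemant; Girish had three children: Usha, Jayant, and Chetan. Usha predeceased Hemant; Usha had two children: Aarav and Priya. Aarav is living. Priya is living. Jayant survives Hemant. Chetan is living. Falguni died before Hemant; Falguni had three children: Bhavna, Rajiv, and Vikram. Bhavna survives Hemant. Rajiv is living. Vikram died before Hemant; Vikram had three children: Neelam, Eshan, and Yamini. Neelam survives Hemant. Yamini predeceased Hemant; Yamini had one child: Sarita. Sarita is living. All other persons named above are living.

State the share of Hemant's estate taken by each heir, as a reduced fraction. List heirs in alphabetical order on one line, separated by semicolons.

There is no surviving spouse, so the entire estate passes to Hemant's descendants per stirpes.
The estate is divided into 5 equal shares of 1/5 among Deepa, Tarun, Ishita, Girish, Falguni.
Deepa predeceased; the 1/5 allotted to Deepa's branch passes to Deepa's issue by representation.
The 1/5 is divided into 3 equal shares of 1/15 among Manoj, Kavita, Lakshmi.
Manoj is living and takes 1/15.
Kavita is living and takes 1/15.
Lakshmi is living and takes 1/15.
Tarun is living and takes 1/5.
Ishita is living and takes 1/5.
Girish predeceased; the 1/5 allotted to Girish's branch passes to Girish's issue by representation.
The 1/5 is divided into 3 equal shares of 1/15 among Usha, Jayant, Chetan.
Usha predeceased; the 1/15 allotted to Usha's branch passes to Usha's issue by representation.
The 1/15 is divided into 2 equal shares of 1/30 among Aarav, Priya.
Aarav is living and takes 1/30.
Priya is living and takes 1/30.
Jayant is living and takes 1/15.
Chetan is living and takes 1/15.
Falguni predeceased; the 1/5 allotted to Falguni's branch passes to Falguni's issue by representation.
The 1/5 is divided into 3 equal shares of 1/15 among Bhavna, Rajiv, Vikram.
Bhavna is living and takes 1/15.
Rajiv is living and takes 1/15.
Vikram predeceased; the 1/15 allotted to Vikram's branch passes to Vikram's issue by representation.
The 1/15 is divided into 3 equal shares of 1/45 among Neelam, Eshan, Yamini.
Neelam is living and takes 1/45.
Eshan is living and takes 1/45.
Yamini predeceased; the 1/45 allotted to Yamini's branch passes to Yamini's issue by representation.
Sarita is the sole taker at this level and receives the full 1/45.

Aarav 1/30; Bhavna 1/15; Chetan 1/15; Eshan 1/45; Ishita 1/5; Jayant 1/15; Kavita 1/15; Lakshmi 1/15; Manoj 1/15; Neelam 1/45; Priya 1/30; Rajiv 1/15; Sarita 1/45; Tarun 1/5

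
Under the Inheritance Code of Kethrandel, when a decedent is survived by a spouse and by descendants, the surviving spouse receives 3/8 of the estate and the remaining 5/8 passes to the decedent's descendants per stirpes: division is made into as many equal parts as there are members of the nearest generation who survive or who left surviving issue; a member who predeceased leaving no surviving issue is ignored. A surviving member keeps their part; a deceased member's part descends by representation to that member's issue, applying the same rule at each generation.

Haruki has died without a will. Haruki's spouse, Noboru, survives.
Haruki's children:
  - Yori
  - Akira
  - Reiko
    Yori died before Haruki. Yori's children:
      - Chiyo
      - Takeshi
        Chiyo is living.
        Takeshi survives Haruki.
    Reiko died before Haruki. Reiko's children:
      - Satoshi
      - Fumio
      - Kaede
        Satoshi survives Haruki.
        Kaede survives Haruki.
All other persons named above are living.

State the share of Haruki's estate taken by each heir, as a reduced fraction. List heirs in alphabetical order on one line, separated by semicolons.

Akira 5/24; Chiyo 5/48; Fumio 5/72; Kaede 5/72; Noboru 3/8; Satoshi 5/72; Takeshi 5/48

Noboru, as surviving spouse, takes 3/8.
The remaining 5/8 passes to Haruki's descendants per stirpes.
The 5/8 is divided into 3 equal shares of 5/24 among Yori, Akira, Reiko.
Yori predeceased; the 5/24 allotted to Yori's branch passes to Yori's issue by representation.
The 5/24 is divided into 2 equal shares of 5/48 among Chiyo, Takeshi.
Chiyo is living and takes 5/48.
Takeshi is living and takes 5/48.
Akira is living and takes 5/24.
Reiko predeceased; the 5/24 allotted to Reiko's branch passes to Reiko's issue by representation.
The 5/24 is divided into 3 equal shares of 5/72 among Satoshi, Fumio, Kaede.
Satoshi is living and takes 5/72.
Fumio is living and takes 5/72.
Kaede is living and takes 5/72.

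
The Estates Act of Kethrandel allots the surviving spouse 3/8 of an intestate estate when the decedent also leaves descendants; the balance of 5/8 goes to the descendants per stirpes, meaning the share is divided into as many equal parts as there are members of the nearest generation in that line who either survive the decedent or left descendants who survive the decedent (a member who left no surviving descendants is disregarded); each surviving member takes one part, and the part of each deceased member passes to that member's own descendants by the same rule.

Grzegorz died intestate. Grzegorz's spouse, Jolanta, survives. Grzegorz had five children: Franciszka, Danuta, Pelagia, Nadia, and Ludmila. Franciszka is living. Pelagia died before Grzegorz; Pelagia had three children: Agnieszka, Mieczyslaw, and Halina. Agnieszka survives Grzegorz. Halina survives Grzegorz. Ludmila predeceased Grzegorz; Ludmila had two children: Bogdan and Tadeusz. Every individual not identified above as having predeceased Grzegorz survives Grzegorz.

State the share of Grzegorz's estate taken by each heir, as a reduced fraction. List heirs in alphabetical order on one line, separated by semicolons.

Agnieszka 1/24; Bogdan 1/16; Danuta 1/8; Franciszka 1/8; Halina 1/24; Jolanta 3/8; Mieczyslaw 1/24; Nadia 1/8; Tadeusz 1/16

Jolanta, as surviving spouse, takes 3/8.
The remaining 5/8 passes to Grzegorz's descendants per stirpes.
The 5/8 is divided into 5 equal shares of 1/8 among Franciszka, Danuta, Pelagia, Nadia, Ludmila.
Franciszka is living and takes 1/8.
Danuta is living and takes 1/8.
Pelagia predeceased; the 1/8 allotted to Pelagia's branch passes to Pelagia's issue by representation.
The 1/8 is divided into 3 equal shares of 1/24 among Agnieszka, Mieczyslaw, Halina.
Agnieszka is living and takes 1/24.
Mieczyslaw is living and takes 1/24.
Halina is living and takes 1/24.
Nadia is living and takes 1/8.
Ludmila predeceased; the 1/8 allotted to Ludmila's branch passes to Ludmila's issue by representation.
The 1/8 is divided into 2 equal shares of 1/16 among Bogdan, Tadeusz.
Bogdan is living and takes 1/16.
Tadeusz is living and takes 1/16.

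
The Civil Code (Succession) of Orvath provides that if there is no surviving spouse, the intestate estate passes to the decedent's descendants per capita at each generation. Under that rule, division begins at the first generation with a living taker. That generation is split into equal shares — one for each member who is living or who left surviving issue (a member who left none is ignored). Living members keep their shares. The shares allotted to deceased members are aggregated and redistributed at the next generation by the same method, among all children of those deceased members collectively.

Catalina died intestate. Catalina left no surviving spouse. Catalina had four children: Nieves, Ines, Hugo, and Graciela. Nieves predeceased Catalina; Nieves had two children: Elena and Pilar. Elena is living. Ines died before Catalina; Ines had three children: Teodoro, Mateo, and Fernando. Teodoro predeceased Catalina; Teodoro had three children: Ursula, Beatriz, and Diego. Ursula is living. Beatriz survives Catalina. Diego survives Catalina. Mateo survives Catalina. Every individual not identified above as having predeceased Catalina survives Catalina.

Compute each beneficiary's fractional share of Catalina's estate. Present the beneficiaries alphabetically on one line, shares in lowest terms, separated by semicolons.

There is no surviving spouse, so the entire estate passes to Catalina's descendants per capita at each generation.
At generation 1 (Nieves, Ines, Hugo, Graciela) there are 4 shares of (1)/4 = 1/4 each.
Living: Hugo and Graciela — each takes 1/4.
Deceased: Nieves and Ines. Their combined 1/2 is pooled and carried to generation 2.
At generation 2 (Elena, Pilar, Teodoro, Mateo, Fernando) there are 5 shares of (1/2)/5 = 1/10 each.
Living: Elena, Pilar, Mateo, and Fernando — each takes 1/10.
Deceased: Teodoro. That 1/10 share is carried to generation 3.
At generation 3 (Ursula, Beatriz, Diego) there are 3 shares of (1/10)/3 = 1/30 each.
Living: Ursula, Beatriz, and Diego — each takes 1/30.

Beatriz 1/30; Diego 1/30; Elena 1/10; Fernando 1/10; Graciela 1/4; Hugo 1/4; Mateo 1/10; Pilar 1/10; Ursula 1/30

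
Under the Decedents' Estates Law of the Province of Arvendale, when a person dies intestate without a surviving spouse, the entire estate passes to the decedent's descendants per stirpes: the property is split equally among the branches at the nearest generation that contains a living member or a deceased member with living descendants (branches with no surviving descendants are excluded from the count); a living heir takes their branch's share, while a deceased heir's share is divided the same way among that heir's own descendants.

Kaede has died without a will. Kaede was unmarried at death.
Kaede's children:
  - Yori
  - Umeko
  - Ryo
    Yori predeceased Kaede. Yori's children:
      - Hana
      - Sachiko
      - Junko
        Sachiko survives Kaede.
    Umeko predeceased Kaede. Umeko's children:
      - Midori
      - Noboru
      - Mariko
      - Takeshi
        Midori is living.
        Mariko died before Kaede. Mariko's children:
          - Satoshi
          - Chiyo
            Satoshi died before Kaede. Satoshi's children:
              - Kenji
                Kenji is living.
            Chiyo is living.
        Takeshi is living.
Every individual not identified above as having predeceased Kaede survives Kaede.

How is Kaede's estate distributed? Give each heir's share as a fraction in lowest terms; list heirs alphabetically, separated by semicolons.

There is no surviving spouse, so the entire estate passes to Kaede's descendants per stirpes.
The estate is divided into 3 equal shares of 1/3 among Yori, Umeko, Ryo.
Yori predeceased; the 1/3 allotted to Yori's branch passes to Yori's issue by representation.
The 1/3 is divided into 3 equal shares of 1/9 among Hana, Sachiko, Junko.
Hana is living and takes 1/9.
Sachiko is living and takes 1/9.
Junko is living and takes 1/9.
Umeko predeceased; the 1/3 allotted to Umeko's branch passes to Umeko's issue by representation.
The 1/3 is divided into 4 equal shares of 1/12 among Midori, Noboru, Mariko, Takeshi.
Midori is living and takes 1/12.
Noboru is living and takes 1/12.
Mariko predeceased; the 1/12 allotted to Mariko's branch passes to Mariko's issue by representation.
The 1/12 is divided into 2 equal shares of 1/24 among Satoshi, Chiyo.
Satoshi predeceased; the 1/24 allotted to Satoshi's branch passes to Satoshi's issue by representation.
Kenji is the sole taker at this level and receives the full 1/24.
Chiyo is living and takes 1/24.
Takeshi is living and takes 1/12.
Ryo is living and takes 1/3.

Chiyo 1/24; Hana 1/9; Junko 1/9; Kenji 1/24; Midori 1/12; Noboru 1/12; Ryo 1/3; Sachiko 1/9; Takeshi 1/12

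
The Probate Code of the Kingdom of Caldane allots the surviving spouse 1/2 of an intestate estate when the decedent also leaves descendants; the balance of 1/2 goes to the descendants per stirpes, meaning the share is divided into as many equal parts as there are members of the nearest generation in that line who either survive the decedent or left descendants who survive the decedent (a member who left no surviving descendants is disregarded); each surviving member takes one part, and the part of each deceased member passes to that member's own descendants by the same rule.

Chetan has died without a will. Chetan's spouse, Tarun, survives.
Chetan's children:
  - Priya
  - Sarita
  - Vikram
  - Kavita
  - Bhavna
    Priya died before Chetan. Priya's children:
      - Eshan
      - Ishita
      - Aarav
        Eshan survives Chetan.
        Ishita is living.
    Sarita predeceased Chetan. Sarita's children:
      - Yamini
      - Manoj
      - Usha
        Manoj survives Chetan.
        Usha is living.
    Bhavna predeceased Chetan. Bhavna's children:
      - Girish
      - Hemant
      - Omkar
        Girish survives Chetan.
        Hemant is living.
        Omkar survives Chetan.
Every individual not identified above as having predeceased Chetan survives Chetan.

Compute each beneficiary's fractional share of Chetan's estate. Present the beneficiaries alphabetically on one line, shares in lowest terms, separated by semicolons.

Aarav 1/30; Eshan 1/30; Girish 1/30; Hemant 1/30; Ishita 1/30; Kavita 1/10; Manoj 1/30; Omkar 1/30; Tarun 1/2; Usha 1/30; Vikram 1/10; Yamini 1/30

Tarun, as surviving spouse, takes 1/2.
The remaining 1/2 passes to Chetan's descendants per stirpes.
The 1/2 is divided into 5 equal shares of 1/10 among Priya, Sarita, Vikram, Kavita, Bhavna.
Priya predeceased; the 1/10 allotted to Priya's branch passes to Priya's issue by representation.
The 1/10 is divided into 3 equal shares of 1/30 among Eshan, Ishita, Aarav.
Eshan is living and takes 1/30.
Ishita is living and takes 1/30.
Aarav is living and takes 1/30.
Sarita predeceased; the 1/10 allotted to Sarita's branch passes to Sarita's issue by representation.
The 1/10 is divided into 3 equal shares of 1/30 among Yamini, Manoj, Usha.
Yamini is living and takes 1/30.
Manoj is living and takes 1/30.
Usha is living and takes 1/30.
Vikram is living and takes 1/10.
Kavita is living and takes 1/10.
Bhavna predeceased; the 1/10 allotted to Bhavna's branch passes to Bhavna's issue by representation.
The 1/10 is divided into 3 equal shares of 1/30 among Girish, Hemant, Omkar.
Girish is living and takes 1/30.
Hemant is living and takes 1/30.
Omkar is living and takes 1/30.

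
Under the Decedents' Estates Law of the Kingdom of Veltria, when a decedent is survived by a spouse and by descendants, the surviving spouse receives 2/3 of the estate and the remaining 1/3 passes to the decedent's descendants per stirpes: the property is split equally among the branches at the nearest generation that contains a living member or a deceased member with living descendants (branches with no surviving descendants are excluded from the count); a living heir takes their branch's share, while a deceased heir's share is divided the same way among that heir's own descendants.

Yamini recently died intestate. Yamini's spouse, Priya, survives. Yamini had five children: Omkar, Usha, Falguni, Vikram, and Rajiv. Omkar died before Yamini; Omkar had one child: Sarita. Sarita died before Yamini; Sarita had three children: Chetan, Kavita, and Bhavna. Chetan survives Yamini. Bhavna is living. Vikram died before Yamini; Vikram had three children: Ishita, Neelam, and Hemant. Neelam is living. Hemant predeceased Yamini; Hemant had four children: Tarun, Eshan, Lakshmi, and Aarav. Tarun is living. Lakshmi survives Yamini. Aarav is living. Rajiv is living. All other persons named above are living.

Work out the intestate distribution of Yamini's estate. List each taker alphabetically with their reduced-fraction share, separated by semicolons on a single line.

Priya, as surviving spouse, takes 2/3.
The remaining 1/3 passes to Yamini's descendants per stirpes.
The 1/3 is divided into 5 equal shares of 1/15 among Omkar, Usha, Falguni, Vikram, Rajiv.
Omkar predeceased; the 1/15 allotted to Omkar's branch passes to Omkar's issue by representation.
Sarita's line is the sole branch at this level, so the full 1/15 passes to Sarita's issue by representation.
The 1/15 is divided into 3 equal shares of 1/45 among Chetan, Kavita, Bhavna.
Chetan is living and takes 1/45.
Kavita is living and takes 1/45.
Bhavna is living and takes 1/45.
Usha is living and takes 1/15.
Falguni is living and takes 1/15.
Vikram predeceased; the 1/15 allotted to Vikram's branch passes to Vikram's issue by representation.
The 1/15 is divided into 3 equal shares of 1/45 among Ishita, Neelam, Hemant.
Ishita is living and takes 1/45.
Neelam is living and takes 1/45.
Hemant predeceased; the 1/45 allotted to Hemant's branch passes to Hemant's issue by representation.
The 1/45 is divided into 4 equal shares of 1/180 among Tarun, Eshan, Lakshmi, Aarav.
Tarun is living and takes 1/180.
Eshan is living and takes 1/180.
Lakshmi is living and takes 1/180.
Aarav is living and takes 1/180.
Rajiv is living and takes 1/15.

Aarav 1/180; Bhavna 1/45; Chetan 1/45; Eshan 1/180; Falguni 1/15; Ishita 1/45; Kavita 1/45; Lakshmi 1/180; Neelam 1/45; Priya 2/3; Rajiv 1/15; Tarun 1/180; Usha 1/15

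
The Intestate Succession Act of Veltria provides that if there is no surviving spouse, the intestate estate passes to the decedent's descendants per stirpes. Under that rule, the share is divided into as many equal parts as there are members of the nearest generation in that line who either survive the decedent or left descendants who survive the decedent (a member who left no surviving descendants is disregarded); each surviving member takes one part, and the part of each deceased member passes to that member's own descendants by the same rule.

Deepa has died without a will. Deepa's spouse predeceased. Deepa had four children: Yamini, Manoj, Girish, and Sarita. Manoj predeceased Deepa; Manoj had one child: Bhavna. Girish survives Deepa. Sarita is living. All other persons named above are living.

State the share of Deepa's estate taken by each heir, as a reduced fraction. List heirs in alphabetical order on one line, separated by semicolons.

Bhavna 1/4; Girish 1/4; Sarita 1/4; Yamini 1/4

There is no surviving spouse, so the entire estate passes to Deepa's descendants per stirpes.
The estate is divided into 4 equal shares of 1/4 among Yamini, Manoj, Girish, Sarita.
Yamini is living and takes 1/4.
Manoj predeceased; the 1/4 allotted to Manoj's branch passes to Manoj's issue by representation.
Bhavna is the sole taker at this level and receives the full 1/4.
Girish is living and takes 1/4.
Sarita is living and takes 1/4.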